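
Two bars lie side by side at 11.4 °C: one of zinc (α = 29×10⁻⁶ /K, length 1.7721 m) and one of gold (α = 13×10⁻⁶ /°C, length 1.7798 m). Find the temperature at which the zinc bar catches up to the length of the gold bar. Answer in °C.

Equal length when α₁L₁ΔT − α₂L₂ΔT = L₂ − L₁ = 7.70×10⁻³ m
α₁L₁ = 5.13909×10⁻⁵, α₂L₂ = 2.31374×10⁻⁵ → Δ(αL) = 2.82535×10⁻⁵ m/K
ΔT = 7.70×10⁻³ / 2.82535×10⁻⁵ = 272.533 K, so T = 11.4 + 272.533 = 283.933 °C

T = 283.9 °C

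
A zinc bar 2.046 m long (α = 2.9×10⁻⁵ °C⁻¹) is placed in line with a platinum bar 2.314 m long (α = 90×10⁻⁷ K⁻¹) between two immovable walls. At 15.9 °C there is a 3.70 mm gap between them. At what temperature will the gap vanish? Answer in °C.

T = 62.1 °C

α₁L₁ = 5.9334×10⁻⁵ m/K, α₂L₂ = 2.0826×10⁻⁵ m/K → total 8.016×10⁻⁵ m/K
ΔT = g/(α₁L₁+α₂L₂) = 3.70×10⁻³ / 8.016×10⁻⁵ = 46.158 K
T = 15.9 + 46.158 = 62.058 °C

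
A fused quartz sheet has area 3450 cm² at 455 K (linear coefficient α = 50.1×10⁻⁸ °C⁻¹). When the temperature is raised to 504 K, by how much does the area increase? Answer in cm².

Area coefficient ≈ 2α; |ΔT| = 49 K
ΔA = 2αA₀ΔT = 2(50.1×10⁻⁸)(3450)(49) = 0.169 cm²

ΔA = 0.169 cm²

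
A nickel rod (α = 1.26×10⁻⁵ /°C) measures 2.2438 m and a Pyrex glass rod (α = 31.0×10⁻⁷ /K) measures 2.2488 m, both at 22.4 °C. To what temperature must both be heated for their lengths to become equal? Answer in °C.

T = 257.1 °C

Equal length when α₁L₁ΔT − α₂L₂ΔT = L₂ − L₁ = 5.00×10⁻³ m
α₁L₁ = 2.827188×10⁻⁵, α₂L₂ = 6.97128×10⁻⁶ → Δ(αL) = 2.13006×10⁻⁵ m/K
ΔT = 5.00×10⁻³ / 2.13006×10⁻⁵ = 234.735 K, so T = 22.4 + 234.735 = 257.135 °C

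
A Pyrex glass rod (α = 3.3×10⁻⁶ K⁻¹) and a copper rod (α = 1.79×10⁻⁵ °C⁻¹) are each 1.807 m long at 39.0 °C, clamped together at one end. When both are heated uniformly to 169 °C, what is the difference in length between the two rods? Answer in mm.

ΔT = 130.0 K
Pyrex glass: ΔL = 3.3×10⁻⁶ × 1.807 m × 130.0 = 7.7520×10⁻⁴ m = 0.77520 mm
copper: ΔL = 1.79×10⁻⁵ × 1.807 m × 130.0 = 4.2049×10⁻³ m = 4.2049 mm
difference = 4.2049 − 0.77520 = 3.4297 mm

3.43 mm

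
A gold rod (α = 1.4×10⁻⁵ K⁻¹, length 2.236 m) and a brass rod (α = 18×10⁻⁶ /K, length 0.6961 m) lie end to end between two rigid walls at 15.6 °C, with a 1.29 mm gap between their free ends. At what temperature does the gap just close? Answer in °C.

T = 45.0 °C

Gap closes when ΔL₁ + ΔL₂ = 1.29 mm = 1.29×10⁻³ m
(α₁L₁ + α₂L₂)ΔT = g
α₁L₁ + α₂L₂ = 1.4×10⁻⁵×2.236 + 18×10⁻⁶×0.6961 = 4.38338×10⁻⁵ m/K
ΔT = 1.29×10⁻³ / 4.38338×10⁻⁵ = 29.429 K
T = 15.6 + 29.429 = 45.029 °C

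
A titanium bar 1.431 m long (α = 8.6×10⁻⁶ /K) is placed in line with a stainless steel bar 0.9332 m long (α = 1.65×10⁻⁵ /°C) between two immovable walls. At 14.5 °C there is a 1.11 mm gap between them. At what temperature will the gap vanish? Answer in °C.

α₁L₁ = 1.23066×10⁻⁵ m/K, α₂L₂ = 1.53978×10⁻⁵ m/K → total 2.77044×10⁻⁵ m/K
ΔT = g/(α₁L₁+α₂L₂) = 1.11×10⁻³ / 2.77044×10⁻⁵ = 40.066 K
T = 14.5 + 40.066 = 54.566 °C

T = 54.6 °C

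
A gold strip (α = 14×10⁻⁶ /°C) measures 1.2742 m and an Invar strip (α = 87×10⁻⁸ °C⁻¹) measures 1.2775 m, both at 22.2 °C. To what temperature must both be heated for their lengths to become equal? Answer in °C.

T = 219.5 °C

Equal length when α₁L₁ΔT − α₂L₂ΔT = L₂ − L₁ = 3.30×10⁻³ m
α₁L₁ = 1.78388×10⁻⁵, α₂L₂ = 1.111425×10⁻⁶ → Δ(αL) = 1.6727375×10⁻⁵ m/K
ΔT = 3.30×10⁻³ / 1.6727375×10⁻⁵ = 197.281 K, so T = 22.2 + 197.281 = 219.481 °C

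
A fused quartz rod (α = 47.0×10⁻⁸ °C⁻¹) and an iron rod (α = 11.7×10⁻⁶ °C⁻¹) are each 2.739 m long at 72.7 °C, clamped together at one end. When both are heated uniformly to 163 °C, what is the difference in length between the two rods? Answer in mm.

ΔT = 90.3 K
fused quartz: ΔL = 47.0×10⁻⁸ × 2.739 m × 90.3 = 1.1625×10⁻⁴ m = 0.11625 mm
iron: ΔL = 11.7×10⁻⁶ × 2.739 m × 90.3 = 2.8938×10⁻³ m = 2.8938 mm
difference = 2.8938 − 0.11625 = 2.77755 mm

2.78 mm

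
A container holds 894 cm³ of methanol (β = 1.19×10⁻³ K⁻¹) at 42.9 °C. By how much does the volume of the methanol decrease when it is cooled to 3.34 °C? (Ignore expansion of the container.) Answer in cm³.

ΔV = 42.1 cm³

|ΔT| = |3.34 − 42.9| = 39.56 K
ΔV = βV₀ΔT = (1.19×10⁻³)(894)(39.56) = 42.1 cm³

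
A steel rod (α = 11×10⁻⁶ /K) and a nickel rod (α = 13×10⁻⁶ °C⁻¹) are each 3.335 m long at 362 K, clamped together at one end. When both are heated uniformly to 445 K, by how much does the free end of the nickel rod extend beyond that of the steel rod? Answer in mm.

0.554 mm

ΔT = 83 K
steel: ΔL = 11×10⁻⁶ × 3.335 m × 83 = 3.0449×10⁻³ m = 3.0449 mm
nickel: ΔL = 13×10⁻⁶ × 3.335 m × 83 = 3.5985×10⁻³ m = 3.5985 mm
difference = 3.5985 − 3.0449 = 0.5536 mm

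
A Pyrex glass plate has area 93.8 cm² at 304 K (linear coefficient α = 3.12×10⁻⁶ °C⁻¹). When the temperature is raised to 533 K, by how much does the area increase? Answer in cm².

Area coefficient ≈ 2α; |ΔT| = 229 K
ΔA = 2αA₀ΔT = 2(3.12×10⁻⁶)(93.8)(229) = 0.134 cm²

ΔA = 0.134 cm²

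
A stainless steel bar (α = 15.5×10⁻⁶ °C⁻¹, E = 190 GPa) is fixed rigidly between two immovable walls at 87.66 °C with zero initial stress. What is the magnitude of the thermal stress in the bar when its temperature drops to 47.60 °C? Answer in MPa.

σ = 118 MPa

Fully constrained: the free strain ε = αΔT is blocked, so σ = Eε = EαΔT.
|ΔT| = 40.06 K
σ = 190×10⁹ × 15.5×10⁻⁶ × 40.06 = 1.18×10⁸ Pa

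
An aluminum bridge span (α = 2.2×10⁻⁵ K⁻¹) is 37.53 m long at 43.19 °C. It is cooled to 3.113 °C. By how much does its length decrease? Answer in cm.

|ΔT| = |3.113 − 43.19| = 40.077 K
ΔL = αL₀ΔT = (2.2×10⁻⁵)(37.53)(40.077) = 3.31×10⁻² m

ΔL = 3.31 cm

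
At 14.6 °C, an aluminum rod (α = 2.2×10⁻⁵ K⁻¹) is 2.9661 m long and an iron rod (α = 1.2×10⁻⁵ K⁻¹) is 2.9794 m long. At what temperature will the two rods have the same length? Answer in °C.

L₁(1 + α₁ΔT) = L₂(1 + α₂ΔT) ⇒ ΔT = (L₂ − L₁)/(α₁L₁ − α₂L₂)
L₂ − L₁ = 2.9794 − 2.9661 = 1.33×10⁻² m
α₁L₁ − α₂L₂ = 2.2×10⁻⁵×2.9661 − 1.2×10⁻⁵×2.9794 = 2.95014×10⁻⁵ m/K
ΔT = 1.33×10⁻² / 2.95014×10⁻⁵ = 450.826 K
T = 14.6 + 450.826 = 465.426 °C

T = 465.4 °C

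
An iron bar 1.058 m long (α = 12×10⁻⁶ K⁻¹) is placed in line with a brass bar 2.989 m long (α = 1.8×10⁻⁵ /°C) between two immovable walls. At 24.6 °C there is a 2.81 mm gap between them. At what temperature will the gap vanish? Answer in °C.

T = 66.9 °C

Gap closes when ΔL₁ + ΔL₂ = 2.81 mm = 2.81×10⁻³ m
(α₁L₁ + α₂L₂)ΔT = g
α₁L₁ + α₂L₂ = 12×10⁻⁶×1.058 + 1.8×10⁻⁵×2.989 = 6.6498×10⁻⁵ m/K
ΔT = 2.81×10⁻³ / 6.6498×10⁻⁵ = 42.257 K
T = 24.6 + 42.257 = 66.857 °C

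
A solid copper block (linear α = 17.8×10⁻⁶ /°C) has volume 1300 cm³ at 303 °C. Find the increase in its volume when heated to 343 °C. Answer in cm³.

Isotropic solid: β ≈ 3α = 5.3×10⁻⁵ /K; ΔT = 40 K
ΔV = 3αV₀ΔT = 3(17.8×10⁻⁶)(1300)(40) = 2.78 cm³

ΔV = 2.78 cm³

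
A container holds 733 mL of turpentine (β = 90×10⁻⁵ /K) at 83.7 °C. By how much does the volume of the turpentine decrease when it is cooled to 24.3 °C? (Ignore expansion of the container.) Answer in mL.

ΔV = 39.2 mL

|ΔT| = |24.3 − 83.7| = 59.4 K
ΔV = βV₀ΔT = (90×10⁻⁵)(733)(59.4) = 39.2 mL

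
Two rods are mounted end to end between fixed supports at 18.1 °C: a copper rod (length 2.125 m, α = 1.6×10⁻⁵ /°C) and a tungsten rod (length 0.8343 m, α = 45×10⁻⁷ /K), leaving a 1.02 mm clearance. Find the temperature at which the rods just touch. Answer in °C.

Gap closes when ΔL₁ + ΔL₂ = 1.02 mm = 1.02×10⁻³ m
(α₁L₁ + α₂L₂)ΔT = g
α₁L₁ + α₂L₂ = 1.6×10⁻⁵×2.125 + 45×10⁻⁷×0.8343 = 3.775435×10⁻⁵ m/K
ΔT = 1.02×10⁻³ / 3.775435×10⁻⁵ = 27.017 K
T = 18.1 + 27.017 = 45.117 °C

T = 45.1 °C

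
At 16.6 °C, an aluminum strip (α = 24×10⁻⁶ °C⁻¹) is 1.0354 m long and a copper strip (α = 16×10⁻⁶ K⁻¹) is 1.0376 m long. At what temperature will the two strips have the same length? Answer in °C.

T = 283.3 °C

Equal length when α₁L₁ΔT − α₂L₂ΔT = L₂ − L₁ = 2.20×10⁻³ m
α₁L₁ = 2.48496×10⁻⁵, α₂L₂ = 1.66016×10⁻⁵ → Δ(αL) = 8.248×10⁻⁶ m/K
ΔT = 2.20×10⁻³ / 8.248×10⁻⁶ = 266.731 K, so T = 16.6 + 266.731 = 283.331 °C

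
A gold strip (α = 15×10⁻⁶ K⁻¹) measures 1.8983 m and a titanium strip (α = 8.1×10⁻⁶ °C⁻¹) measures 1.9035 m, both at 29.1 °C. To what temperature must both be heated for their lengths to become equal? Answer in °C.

T = 427.4 °C

Equal length when α₁L₁ΔT − α₂L₂ΔT = L₂ − L₁ = 5.20×10⁻³ m
α₁L₁ = 2.84745×10⁻⁵, α₂L₂ = 1.541835×10⁻⁵ → Δ(αL) = 1.305615×10⁻⁵ m/K
ΔT = 5.20×10⁻³ / 1.305615×10⁻⁵ = 398.280 K, so T = 29.1 + 398.280 = 427.380 °C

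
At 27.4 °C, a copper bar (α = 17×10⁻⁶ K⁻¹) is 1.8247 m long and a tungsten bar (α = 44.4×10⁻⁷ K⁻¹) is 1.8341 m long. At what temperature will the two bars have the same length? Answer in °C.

L₁(1 + α₁ΔT) = L₂(1 + α₂ΔT) ⇒ ΔT = (L₂ − L₁)/(α₁L₁ − α₂L₂)
L₂ − L₁ = 1.8341 − 1.8247 = 9.40×10⁻³ m
α₁L₁ − α₂L₂ = 17×10⁻⁶×1.8247 − 44.4×10⁻⁷×1.8341 = 2.2876496×10⁻⁵ m/K
ΔT = 9.40×10⁻³ / 2.2876496×10⁻⁵ = 410.902 K
T = 27.4 + 410.902 = 438.302 °C

T = 438.3 °C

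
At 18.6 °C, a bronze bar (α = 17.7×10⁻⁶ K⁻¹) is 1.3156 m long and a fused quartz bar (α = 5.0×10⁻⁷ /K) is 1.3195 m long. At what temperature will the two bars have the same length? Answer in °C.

Equal length when α₁L₁ΔT − α₂L₂ΔT = L₂ − L₁ = 3.90×10⁻³ m
α₁L₁ = 2.328612×10⁻⁵, α₂L₂ = 6.5975×10⁻⁷ → Δ(αL) = 2.262637×10⁻⁵ m/K
ΔT = 3.90×10⁻³ / 2.262637×10⁻⁵ = 172.365 K, so T = 18.6 + 172.365 = 190.965 °C

T = 191.0 °C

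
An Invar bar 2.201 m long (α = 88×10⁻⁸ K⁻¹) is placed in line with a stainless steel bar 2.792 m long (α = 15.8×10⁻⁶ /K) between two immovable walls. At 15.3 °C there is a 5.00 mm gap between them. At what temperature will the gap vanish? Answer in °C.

T = 124 °C

Gap closes when ΔL₁ + ΔL₂ = 5.00 mm = 5.00×10⁻³ m
(α₁L₁ + α₂L₂)ΔT = g
α₁L₁ + α₂L₂ = 88×10⁻⁸×2.201 + 15.8×10⁻⁶×2.792 = 4.605048×10⁻⁵ m/K
ΔT = 5.00×10⁻³ / 4.605048×10⁻⁵ = 108.58 K
T = 15.3 + 108.58 = 123.88 °C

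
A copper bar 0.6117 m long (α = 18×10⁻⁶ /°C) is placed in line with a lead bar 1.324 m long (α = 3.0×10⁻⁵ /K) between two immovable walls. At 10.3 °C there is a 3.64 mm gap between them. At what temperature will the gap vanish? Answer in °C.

T = 82.1 °C

α₁L₁ = 1.10106×10⁻⁵ m/K, α₂L₂ = 3.972×10⁻⁵ m/K → total 5.07306×10⁻⁵ m/K
ΔT = g/(α₁L₁+α₂L₂) = 3.64×10⁻³ / 5.07306×10⁻⁵ = 71.752 K
T = 10.3 + 71.752 = 82.052 °C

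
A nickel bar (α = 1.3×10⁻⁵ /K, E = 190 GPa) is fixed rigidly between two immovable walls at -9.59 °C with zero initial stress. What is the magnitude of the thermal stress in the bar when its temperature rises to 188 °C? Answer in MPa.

Fully constrained: the free strain ε = αΔT is blocked, so σ = Eε = EαΔT.
|ΔT| = 197.59 K
σ = 190×10⁹ × 1.3×10⁻⁵ × 197.59 = 4.88×10⁸ Pa

σ = 488 MPa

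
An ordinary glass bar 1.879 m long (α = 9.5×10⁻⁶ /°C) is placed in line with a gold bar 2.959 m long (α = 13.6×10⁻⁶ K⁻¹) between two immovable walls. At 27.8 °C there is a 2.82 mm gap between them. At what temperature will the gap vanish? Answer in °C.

T = 76.3 °C

Gap closes when ΔL₁ + ΔL₂ = 2.82 mm = 2.82×10⁻³ m
(α₁L₁ + α₂L₂)ΔT = g
α₁L₁ + α₂L₂ = 9.5×10⁻⁶×1.879 + 13.6×10⁻⁶×2.959 = 5.80929×10⁻⁵ m/K
ΔT = 2.82×10⁻³ / 5.80929×10⁻⁵ = 48.543 K
T = 27.8 + 48.543 = 76.343 °C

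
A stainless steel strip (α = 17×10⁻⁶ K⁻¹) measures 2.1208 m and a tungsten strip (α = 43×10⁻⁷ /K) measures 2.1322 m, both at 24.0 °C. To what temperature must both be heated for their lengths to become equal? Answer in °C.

Equal length when α₁L₁ΔT − α₂L₂ΔT = L₂ − L₁ = 1.14×10⁻² m
α₁L₁ = 3.60536×10⁻⁵, α₂L₂ = 9.16846×10⁻⁶ → Δ(αL) = 2.688514×10⁻⁵ m/K
ΔT = 1.14×10⁻² / 2.688514×10⁻⁵ = 424.026 K, so T = 24.0 + 424.026 = 448.026 °C

T = 448.0 °C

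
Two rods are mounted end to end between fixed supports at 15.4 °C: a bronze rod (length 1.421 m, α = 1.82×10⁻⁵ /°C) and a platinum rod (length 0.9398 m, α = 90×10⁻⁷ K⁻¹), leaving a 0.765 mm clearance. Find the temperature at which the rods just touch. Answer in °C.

T = 37.7 °C

α₁L₁ = 2.58622×10⁻⁵ m/K, α₂L₂ = 8.4582×10⁻⁶ m/K → total 3.43204×10⁻⁵ m/K
ΔT = g/(α₁L₁+α₂L₂) = 7.65×10⁻⁴ / 3.43204×10⁻⁵ = 22.290 K
T = 15.4 + 22.290 = 37.690 °C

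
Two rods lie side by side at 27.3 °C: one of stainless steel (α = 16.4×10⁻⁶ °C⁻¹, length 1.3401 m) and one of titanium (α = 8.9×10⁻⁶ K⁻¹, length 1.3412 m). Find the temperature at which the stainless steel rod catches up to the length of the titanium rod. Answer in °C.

T = 136.9 °C

Equal length when α₁L₁ΔT − α₂L₂ΔT = L₂ − L₁ = 1.10×10⁻³ m
α₁L₁ = 2.197764×10⁻⁵, α₂L₂ = 1.193668×10⁻⁵ → Δ(αL) = 1.004096×10⁻⁵ m/K
ΔT = 1.10×10⁻³ / 1.004096×10⁻⁵ = 109.551 K, so T = 27.3 + 109.551 = 136.851 °C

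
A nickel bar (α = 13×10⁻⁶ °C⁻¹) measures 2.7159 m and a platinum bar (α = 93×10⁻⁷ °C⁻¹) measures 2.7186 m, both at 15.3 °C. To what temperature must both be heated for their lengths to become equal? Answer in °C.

T = 284.7 °C

L₁(1 + α₁ΔT) = L₂(1 + α₂ΔT) ⇒ ΔT = (L₂ − L₁)/(α₁L₁ − α₂L₂)
L₂ − L₁ = 2.7186 − 2.7159 = 2.70×10⁻³ m
α₁L₁ − α₂L₂ = 13×10⁻⁶×2.7159 − 93×10⁻⁷×2.7186 = 1.002372×10⁻⁵ m/K
ΔT = 2.70×10⁻³ / 1.002372×10⁻⁵ = 269.361 K
T = 15.3 + 269.361 = 284.661 °C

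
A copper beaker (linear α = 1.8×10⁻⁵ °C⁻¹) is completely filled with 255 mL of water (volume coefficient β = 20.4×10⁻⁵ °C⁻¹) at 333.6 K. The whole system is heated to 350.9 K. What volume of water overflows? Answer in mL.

0.662 mL

The beaker also expands: β_container ≈ 3α = 5.4×10⁻⁵ /K
Net overflow = V₀(β_liq − 3α_cont)ΔT
β − 3α = 2.04×10⁻⁴ − 5.4×10⁻⁵ = 1.50×10⁻⁴ /K; ΔT = 17.3 K
ΔV = 255 × 1.50×10⁻⁴ × 17.3 = 0.662 mL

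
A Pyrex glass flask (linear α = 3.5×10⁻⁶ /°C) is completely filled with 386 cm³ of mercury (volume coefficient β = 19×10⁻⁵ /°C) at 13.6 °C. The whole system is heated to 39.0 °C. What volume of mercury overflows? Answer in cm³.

1.76 cm³

The flask also expands: β_container ≈ 3α = 1.05×10⁻⁵ /K
Net overflow = V₀(β_liq − 3α_cont)ΔT
β − 3α = 1.90×10⁻⁴ − 1.05×10⁻⁵ = 1.795×10⁻⁴ /K; ΔT = 25.4 K
ΔV = 386 × 1.795×10⁻⁴ × 25.4 = 1.76 cm³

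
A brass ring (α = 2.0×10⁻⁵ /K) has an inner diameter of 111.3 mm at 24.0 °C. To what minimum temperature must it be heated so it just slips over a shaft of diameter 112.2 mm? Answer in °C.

Required Δd = 112.2 − 111.3 = 0.9 mm
Δd = αd₀ΔT ⇒ ΔT = Δd/(αd₀) = 0.9 / (2.0×10⁻⁵ × 111.3) = 404.31 K
T_min = 24.0 + 404.31 = 428.31 °C

T = 428 °C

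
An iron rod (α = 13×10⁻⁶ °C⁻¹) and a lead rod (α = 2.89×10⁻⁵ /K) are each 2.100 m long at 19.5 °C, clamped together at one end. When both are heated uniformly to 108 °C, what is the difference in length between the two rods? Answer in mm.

2.96 mm

ΔT = 88.5 K
iron: ΔL = 13×10⁻⁶ × 2.100 m × 88.5 = 2.4160×10⁻³ m = 2.4160 mm
lead: ΔL = 2.89×10⁻⁵ × 2.100 m × 88.5 = 5.3711×10⁻³ m = 5.3711 mm
difference = 5.3711 − 2.4160 = 2.9551 mm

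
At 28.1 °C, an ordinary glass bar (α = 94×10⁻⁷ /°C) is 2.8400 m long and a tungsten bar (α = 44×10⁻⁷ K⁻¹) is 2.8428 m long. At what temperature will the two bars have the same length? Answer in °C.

T = 225.5 °C

Equal length when α₁L₁ΔT − α₂L₂ΔT = L₂ − L₁ = 2.80×10⁻³ m
α₁L₁ = 2.6696×10⁻⁵, α₂L₂ = 1.250832×10⁻⁵ → Δ(αL) = 1.418768×10⁻⁵ m/K
ΔT = 2.80×10⁻³ / 1.418768×10⁻⁵ = 197.354 K, so T = 28.1 + 197.354 = 225.454 °C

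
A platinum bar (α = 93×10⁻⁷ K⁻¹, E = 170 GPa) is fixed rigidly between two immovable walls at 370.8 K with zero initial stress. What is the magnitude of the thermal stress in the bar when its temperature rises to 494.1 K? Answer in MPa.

Fully constrained: the free strain ε = αΔT is blocked, so σ = Eε = EαΔT.
|ΔT| = 123.3 K
σ = 170×10⁹ × 93×10⁻⁷ × 123.3 = 1.95×10⁸ Pa

σ = 195 MPa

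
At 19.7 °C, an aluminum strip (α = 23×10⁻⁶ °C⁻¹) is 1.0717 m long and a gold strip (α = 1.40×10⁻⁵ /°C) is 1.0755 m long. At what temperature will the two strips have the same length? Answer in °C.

T = 415.9 °C

Equal length when α₁L₁ΔT − α₂L₂ΔT = L₂ − L₁ = 3.80×10⁻³ m
α₁L₁ = 2.46491×10⁻⁵, α₂L₂ = 1.5057×10⁻⁵ → Δ(αL) = 9.5921×10⁻⁶ m/K
ΔT = 3.80×10⁻³ / 9.5921×10⁻⁶ = 396.159 K, so T = 19.7 + 396.159 = 415.859 °C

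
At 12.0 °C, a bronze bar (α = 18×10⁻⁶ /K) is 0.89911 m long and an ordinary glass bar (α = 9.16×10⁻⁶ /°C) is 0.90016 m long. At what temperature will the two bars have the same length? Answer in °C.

Equal length when α₁L₁ΔT − α₂L₂ΔT = L₂ − L₁ = 1.05×10⁻³ m
α₁L₁ = 1.618398×10⁻⁵, α₂L₂ = 8.2454656×10⁻⁶ → Δ(αL) = 7.9385144×10⁻⁶ m/K
ΔT = 1.05×10⁻³ / 7.9385144×10⁻⁶ = 132.267 K, so T = 12.0 + 132.267 = 144.267 °C

T = 144.3 °C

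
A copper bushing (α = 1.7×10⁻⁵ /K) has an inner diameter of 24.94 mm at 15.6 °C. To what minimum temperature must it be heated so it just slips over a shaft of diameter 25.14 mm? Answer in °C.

Required Δd = 25.14 − 24.94 = 0.20 mm
Δd = αd₀ΔT ⇒ ΔT = Δd/(αd₀) = 0.20 / (1.7×10⁻⁵ × 24.94) = 471.72 K
T_min = 15.6 + 471.72 = 487.32 °C

T = 487 °C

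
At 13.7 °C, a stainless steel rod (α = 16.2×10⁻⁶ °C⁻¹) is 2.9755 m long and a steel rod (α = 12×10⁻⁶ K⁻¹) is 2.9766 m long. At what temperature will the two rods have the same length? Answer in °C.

T = 101.8 °C

L₁(1 + α₁ΔT) = L₂(1 + α₂ΔT) ⇒ ΔT = (L₂ − L₁)/(α₁L₁ − α₂L₂)
L₂ − L₁ = 2.9766 − 2.9755 = 1.10×10⁻³ m
α₁L₁ − α₂L₂ = 16.2×10⁻⁶×2.9755 − 12×10⁻⁶×2.9766 = 1.24839×10⁻⁵ m/K
ΔT = 1.10×10⁻³ / 1.24839×10⁻⁵ = 88.113 K
T = 13.7 + 88.113 = 101.813 °C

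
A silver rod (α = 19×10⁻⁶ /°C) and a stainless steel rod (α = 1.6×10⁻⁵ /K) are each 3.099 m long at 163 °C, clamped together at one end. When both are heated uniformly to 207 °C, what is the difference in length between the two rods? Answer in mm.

0.409 mm

ΔT = 44 K
silver: ΔL = 19×10⁻⁶ × 3.099 m × 44 = 2.5908×10⁻³ m = 2.5908 mm
stainless steel: ΔL = 1.6×10⁻⁵ × 3.099 m × 44 = 2.1817×10⁻³ m = 2.1817 mm
difference = 2.5908 − 2.1817 = 0.4091 mm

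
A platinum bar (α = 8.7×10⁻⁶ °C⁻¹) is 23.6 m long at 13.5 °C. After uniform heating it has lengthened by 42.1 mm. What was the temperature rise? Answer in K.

ΔT = 205 K

ΔL = αL₀ΔT ⇒ ΔT = ΔL / (αL₀)
ΔT = 42.1×10⁻³ m / (8.7×10⁻⁶ × 23.6 m) = 205.05 K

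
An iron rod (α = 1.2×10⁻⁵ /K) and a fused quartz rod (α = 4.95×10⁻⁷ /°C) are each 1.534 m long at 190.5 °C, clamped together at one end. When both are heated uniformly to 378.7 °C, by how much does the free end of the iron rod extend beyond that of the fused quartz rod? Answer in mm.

3.32 mm

ΔT = 188.2 K
iron: ΔL = 1.2×10⁻⁵ × 1.534 m × 188.2 = 3.4644×10⁻³ m = 3.4644 mm
fused quartz: ΔL = 4.95×10⁻⁷ × 1.534 m × 188.2 = 1.4291×10⁻⁴ m = 0.14291 mm
difference = 3.4644 − 0.14291 = 3.32149 mm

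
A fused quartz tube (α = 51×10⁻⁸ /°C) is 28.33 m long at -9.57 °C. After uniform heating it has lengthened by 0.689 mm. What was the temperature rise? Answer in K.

ΔT = 47.7 K

ΔL = αL₀ΔT ⇒ ΔT = ΔL / (αL₀)
ΔT = 0.689×10⁻³ m / (51×10⁻⁸ × 28.33 m) = 47.687 K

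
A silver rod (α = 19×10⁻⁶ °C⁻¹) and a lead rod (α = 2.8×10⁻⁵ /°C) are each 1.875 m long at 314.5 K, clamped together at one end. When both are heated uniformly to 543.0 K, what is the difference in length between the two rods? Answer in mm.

3.86 mm

ΔT = 228.5 K
silver: ΔL = 19×10⁻⁶ × 1.875 m × 228.5 = 8.1403×10⁻³ m = 8.1403 mm
lead: ΔL = 2.8×10⁻⁵ × 1.875 m × 228.5 = 1.1996×10⁻² m = 11.996 mm
difference = 11.996 − 8.1403 = 3.8557 mm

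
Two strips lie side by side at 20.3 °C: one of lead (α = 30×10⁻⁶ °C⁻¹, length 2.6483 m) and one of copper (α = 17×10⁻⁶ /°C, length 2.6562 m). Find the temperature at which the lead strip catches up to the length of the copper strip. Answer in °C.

L₁(1 + α₁ΔT) = L₂(1 + α₂ΔT) ⇒ ΔT = (L₂ − L₁)/(α₁L₁ − α₂L₂)
L₂ − L₁ = 2.6562 − 2.6483 = 7.90×10⁻³ m
α₁L₁ − α₂L₂ = 30×10⁻⁶×2.6483 − 17×10⁻⁶×2.6562 = 3.42936×10⁻⁵ m/K
ΔT = 7.90×10⁻³ / 3.42936×10⁻⁵ = 230.364 K
T = 20.3 + 230.364 = 250.664 °C

T = 250.7 °C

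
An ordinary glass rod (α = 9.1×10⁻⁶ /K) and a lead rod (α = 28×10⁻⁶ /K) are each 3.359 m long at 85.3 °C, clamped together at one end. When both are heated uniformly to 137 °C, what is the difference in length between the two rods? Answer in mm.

3.28 mm

ΔT = 51.7 K
ordinary glass: ΔL = 9.1×10⁻⁶ × 3.359 m × 51.7 = 1.5803×10⁻³ m = 1.5803 mm
lead: ΔL = 28×10⁻⁶ × 3.359 m × 51.7 = 4.8625×10⁻³ m = 4.8625 mm
difference = 4.8625 − 1.5803 = 3.2822 mm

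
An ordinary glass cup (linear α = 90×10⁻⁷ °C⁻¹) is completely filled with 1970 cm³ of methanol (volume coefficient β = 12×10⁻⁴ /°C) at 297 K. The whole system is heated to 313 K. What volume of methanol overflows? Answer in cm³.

37.0 cm³

The cup also expands: β_container ≈ 3α = 2.7×10⁻⁵ /K
Net overflow = V₀(β_liq − 3α_cont)ΔT
β − 3α = 1.20×10⁻³ − 2.7×10⁻⁵ = 1.173×10⁻³ /K; ΔT = 16 K
ΔV = 1970 × 1.173×10⁻³ × 16 = 37.0 cm³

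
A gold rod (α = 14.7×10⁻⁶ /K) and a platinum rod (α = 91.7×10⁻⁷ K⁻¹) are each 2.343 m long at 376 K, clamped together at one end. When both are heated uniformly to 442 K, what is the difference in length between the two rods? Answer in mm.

ΔT = 66 K
gold: ΔL = 14.7×10⁻⁶ × 2.343 m × 66 = 2.2732×10⁻³ m = 2.2732 mm
platinum: ΔL = 91.7×10⁻⁷ × 2.343 m × 66 = 1.4180×10⁻³ m = 1.4180 mm
difference = 2.2732 − 1.4180 = 0.8552 mm

0.855 mm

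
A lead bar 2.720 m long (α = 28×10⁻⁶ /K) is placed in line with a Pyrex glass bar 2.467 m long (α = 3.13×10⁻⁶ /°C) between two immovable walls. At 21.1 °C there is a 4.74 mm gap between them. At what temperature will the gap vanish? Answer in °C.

α₁L₁ = 7.616×10⁻⁵ m/K, α₂L₂ = 7.72171×10⁻⁶ m/K → total 8.388171×10⁻⁵ m/K
ΔT = g/(α₁L₁+α₂L₂) = 4.74×10⁻³ / 8.388171×10⁻⁵ = 56.508 K
T = 21.1 + 56.508 = 77.608 °C

T = 77.6 °C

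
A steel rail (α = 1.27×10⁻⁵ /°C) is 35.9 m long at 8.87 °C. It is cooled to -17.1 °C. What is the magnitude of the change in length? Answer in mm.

|ΔT| = |-17.1 − 8.87| = 25.97 K
ΔL = αL₀ΔT = (1.27×10⁻⁵)(35.9)(25.97) = 1.18×10⁻² m

ΔL = 11.8 mm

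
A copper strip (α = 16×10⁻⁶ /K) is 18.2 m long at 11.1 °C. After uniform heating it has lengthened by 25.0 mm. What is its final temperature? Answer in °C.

ΔL = αL₀ΔT ⇒ ΔT = ΔL / (αL₀)
ΔT = 25.0×10⁻³ m / (16×10⁻⁶ × 18.2 m) = 85.852 K
T = 11.1 + 85.852 = 96.952 °C

T = 97.0 °C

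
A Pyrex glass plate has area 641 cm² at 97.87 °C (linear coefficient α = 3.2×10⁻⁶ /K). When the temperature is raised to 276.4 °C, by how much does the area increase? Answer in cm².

Area coefficient ≈ 2α; |ΔT| = 178.53 K
ΔA = 2αA₀ΔT = 2(3.2×10⁻⁶)(641)(178.53) = 0.732 cm²

ΔA = 0.732 cm²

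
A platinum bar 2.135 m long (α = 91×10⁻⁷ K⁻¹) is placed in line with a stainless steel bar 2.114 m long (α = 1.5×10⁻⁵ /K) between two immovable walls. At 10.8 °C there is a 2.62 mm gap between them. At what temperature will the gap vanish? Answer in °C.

α₁L₁ = 1.94285×10⁻⁵ m/K, α₂L₂ = 3.171×10⁻⁵ m/K → total 5.11385×10⁻⁵ m/K
ΔT = g/(α₁L₁+α₂L₂) = 2.62×10⁻³ / 5.11385×10⁻⁵ = 51.233 K
T = 10.8 + 51.233 = 62.033 °C

T = 62.0 °C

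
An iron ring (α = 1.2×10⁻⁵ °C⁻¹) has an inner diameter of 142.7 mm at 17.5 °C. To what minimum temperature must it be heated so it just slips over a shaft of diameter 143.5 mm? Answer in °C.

T = 485 °C

Required Δd = 143.5 − 142.7 = 0.8 mm
Δd = αd₀ΔT ⇒ ΔT = Δd/(αd₀) = 0.8 / (1.2×10⁻⁵ × 142.7) = 467.18 K
T_min = 17.5 + 467.18 = 484.68 °C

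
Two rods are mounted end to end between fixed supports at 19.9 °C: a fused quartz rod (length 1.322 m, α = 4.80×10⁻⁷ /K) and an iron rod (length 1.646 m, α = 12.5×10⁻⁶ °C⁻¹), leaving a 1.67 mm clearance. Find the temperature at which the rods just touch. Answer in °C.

Gap closes when ΔL₁ + ΔL₂ = 1.67 mm = 1.67×10⁻³ m
(α₁L₁ + α₂L₂)ΔT = g
α₁L₁ + α₂L₂ = 4.80×10⁻⁷×1.322 + 12.5×10⁻⁶×1.646 = 2.120956×10⁻⁵ m/K
ΔT = 1.67×10⁻³ / 2.120956×10⁻⁵ = 78.738 K
T = 19.9 + 78.738 = 98.638 °C

T = 98.6 °C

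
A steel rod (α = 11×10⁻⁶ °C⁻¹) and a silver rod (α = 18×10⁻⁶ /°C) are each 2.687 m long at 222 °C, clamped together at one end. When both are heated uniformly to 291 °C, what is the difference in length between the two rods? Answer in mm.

1.30 mm

ΔT = 69 K
steel: ΔL = 11×10⁻⁶ × 2.687 m × 69 = 2.0394×10⁻³ m = 2.0394 mm
silver: ΔL = 18×10⁻⁶ × 2.687 m × 69 = 3.3373×10⁻³ m = 3.3373 mm
difference = 3.3373 − 2.0394 = 1.2979 mm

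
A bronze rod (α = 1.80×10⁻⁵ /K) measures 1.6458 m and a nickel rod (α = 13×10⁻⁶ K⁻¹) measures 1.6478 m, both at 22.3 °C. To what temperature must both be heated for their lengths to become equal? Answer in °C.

L₁(1 + α₁ΔT) = L₂(1 + α₂ΔT) ⇒ ΔT = (L₂ − L₁)/(α₁L₁ − α₂L₂)
L₂ − L₁ = 1.6478 − 1.6458 = 2.00×10⁻³ m
α₁L₁ − α₂L₂ = 1.80×10⁻⁵×1.6458 − 13×10⁻⁶×1.6478 = 8.203×10⁻⁶ m/K
ΔT = 2.00×10⁻³ / 8.203×10⁻⁶ = 243.813 K
T = 22.3 + 243.813 = 266.113 °C

T = 266.1 °C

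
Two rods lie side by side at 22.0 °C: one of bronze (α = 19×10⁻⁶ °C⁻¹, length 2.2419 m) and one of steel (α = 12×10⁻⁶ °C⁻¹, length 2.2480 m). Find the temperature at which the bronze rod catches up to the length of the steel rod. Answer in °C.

T = 412.5 °C

L₁(1 + α₁ΔT) = L₂(1 + α₂ΔT) ⇒ ΔT = (L₂ − L₁)/(α₁L₁ − α₂L₂)
L₂ − L₁ = 2.2480 − 2.2419 = 6.10×10⁻³ m
α₁L₁ − α₂L₂ = 19×10⁻⁶×2.2419 − 12×10⁻⁶×2.2480 = 1.56201×10⁻⁵ m/K
ΔT = 6.10×10⁻³ / 1.56201×10⁻⁵ = 390.522 K
T = 22.0 + 390.522 = 412.522 °C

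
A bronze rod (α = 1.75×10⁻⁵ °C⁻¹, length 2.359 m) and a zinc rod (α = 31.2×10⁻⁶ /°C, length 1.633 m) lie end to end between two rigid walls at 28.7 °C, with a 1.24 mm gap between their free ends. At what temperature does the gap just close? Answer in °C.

Gap closes when ΔL₁ + ΔL₂ = 1.24 mm = 1.24×10⁻³ m
(α₁L₁ + α₂L₂)ΔT = g
α₁L₁ + α₂L₂ = 1.75×10⁻⁵×2.359 + 31.2×10⁻⁶×1.633 = 9.22321×10⁻⁵ m/K
ΔT = 1.24×10⁻³ / 9.22321×10⁻⁵ = 13.444 K
T = 28.7 + 13.444 = 42.144 °C

T = 42.1 °C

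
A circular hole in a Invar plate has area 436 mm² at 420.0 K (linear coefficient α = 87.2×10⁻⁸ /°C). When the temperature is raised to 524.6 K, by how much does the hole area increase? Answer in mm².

Area coefficient ≈ 2α; |ΔT| = 104.6 K
ΔA = 2αA₀ΔT = 2(87.2×10⁻⁸)(436)(104.6) = 0.0795 mm²

ΔA = 0.0795 mm²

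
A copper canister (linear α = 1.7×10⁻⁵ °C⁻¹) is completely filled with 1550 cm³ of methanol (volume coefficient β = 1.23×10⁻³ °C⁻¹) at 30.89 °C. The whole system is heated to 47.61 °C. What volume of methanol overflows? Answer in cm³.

30.6 cm³

The canister also expands: β_container ≈ 3α = 5.1×10⁻⁵ /K
Net overflow = V₀(β_liq − 3α_cont)ΔT
β − 3α = 1.23×10⁻³ − 5.1×10⁻⁵ = 1.179×10⁻³ /K; ΔT = 16.72 K
ΔV = 1550 × 1.179×10⁻³ × 16.72 = 30.6 cm³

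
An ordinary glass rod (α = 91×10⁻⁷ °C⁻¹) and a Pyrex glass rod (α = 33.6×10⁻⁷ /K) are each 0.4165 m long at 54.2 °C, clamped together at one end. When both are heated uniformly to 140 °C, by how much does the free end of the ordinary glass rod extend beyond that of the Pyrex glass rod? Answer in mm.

0.205 mm

ΔT = 85.8 K
ordinary glass: ΔL = 91×10⁻⁷ × 0.4165 m × 85.8 = 3.2519×10⁻⁴ m = 0.32519 mm
Pyrex glass: ΔL = 33.6×10⁻⁷ × 0.4165 m × 85.8 = 1.2007×10⁻⁴ m = 0.12007 mm
difference = 0.32519 − 0.12007 = 0.20512 mm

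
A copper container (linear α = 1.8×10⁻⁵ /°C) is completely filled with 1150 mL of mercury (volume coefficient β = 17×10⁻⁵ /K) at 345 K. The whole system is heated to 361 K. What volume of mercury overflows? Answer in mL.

2.13 mL

The container also expands: β_container ≈ 3α = 5.4×10⁻⁵ /K
Net overflow = V₀(β_liq − 3α_cont)ΔT
β − 3α = 1.70×10⁻⁴ − 5.4×10⁻⁵ = 1.16×10⁻⁴ /K; ΔT = 16 K
ΔV = 1150 × 1.16×10⁻⁴ × 16 = 2.13 mL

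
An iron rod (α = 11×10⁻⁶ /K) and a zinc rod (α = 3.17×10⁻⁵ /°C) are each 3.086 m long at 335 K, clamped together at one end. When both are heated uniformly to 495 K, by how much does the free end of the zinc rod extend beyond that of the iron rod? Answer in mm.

ΔT = 160 K
iron: ΔL = 11×10⁻⁶ × 3.086 m × 160 = 5.4314×10⁻³ m = 5.4314 mm
zinc: ΔL = 3.17×10⁻⁵ × 3.086 m × 160 = 1.5652×10⁻² m = 15.652 mm
difference = 15.652 − 5.4314 = 10.2206 mm

10.2 mm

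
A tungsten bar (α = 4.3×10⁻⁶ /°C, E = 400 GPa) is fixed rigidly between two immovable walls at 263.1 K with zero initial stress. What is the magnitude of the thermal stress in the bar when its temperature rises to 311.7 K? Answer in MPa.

Fully constrained: the free strain ε = αΔT is blocked, so σ = Eε = EαΔT.
|ΔT| = 48.6 K
σ = 400×10⁹ × 4.3×10⁻⁶ × 48.6 = 8.36×10⁷ Pa

σ = 83.6 MPa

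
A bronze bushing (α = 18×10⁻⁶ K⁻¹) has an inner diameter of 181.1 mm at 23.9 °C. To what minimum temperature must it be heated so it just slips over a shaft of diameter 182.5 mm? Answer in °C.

Required Δd = 182.5 − 181.1 = 1.4 mm
Δd = αd₀ΔT ⇒ ΔT = Δd/(αd₀) = 1.4 / (18×10⁻⁶ × 181.1) = 429.47 K
T_min = 23.9 + 429.47 = 453.37 °C

T = 453 °C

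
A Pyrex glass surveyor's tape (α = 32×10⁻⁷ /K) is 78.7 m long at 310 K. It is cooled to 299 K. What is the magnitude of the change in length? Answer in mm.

ΔL = 2.77 mm

|ΔT| = |299 − 310| = 11 K
ΔL = αL₀ΔT = (32×10⁻⁷)(78.7)(11) = 2.77×10⁻³ m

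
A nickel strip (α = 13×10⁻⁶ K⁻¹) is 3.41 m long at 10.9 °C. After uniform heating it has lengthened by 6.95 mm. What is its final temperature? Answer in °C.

T = 168 °C

ΔL = αL₀ΔT ⇒ ΔT = ΔL / (αL₀)
ΔT = 6.95×10⁻³ m / (13×10⁻⁶ × 3.41 m) = 156.78 K
T = 10.9 + 156.78 = 167.68 °C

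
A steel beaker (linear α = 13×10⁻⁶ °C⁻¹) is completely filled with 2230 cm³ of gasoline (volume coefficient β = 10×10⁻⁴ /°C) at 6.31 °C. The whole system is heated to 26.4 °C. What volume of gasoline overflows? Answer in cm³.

The beaker also expands: β_container ≈ 3α = 3.9×10⁻⁵ /K
Net overflow = V₀(β_liq − 3α_cont)ΔT
β − 3α = 1.00×10⁻³ − 3.9×10⁻⁵ = 9.61×10⁻⁴ /K; ΔT = 20.09 K
ΔV = 2230 × 9.61×10⁻⁴ × 20.09 = 43.1 cm³

43.1 cm³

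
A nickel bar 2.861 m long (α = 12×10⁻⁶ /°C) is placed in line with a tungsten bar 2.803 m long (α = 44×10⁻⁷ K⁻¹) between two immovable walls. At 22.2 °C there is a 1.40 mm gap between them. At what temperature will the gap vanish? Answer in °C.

T = 52.2 °C

α₁L₁ = 3.4332×10⁻⁵ m/K, α₂L₂ = 1.23332×10⁻⁵ m/K → total 4.66652×10⁻⁵ m/K
ΔT = g/(α₁L₁+α₂L₂) = 1.40×10⁻³ / 4.66652×10⁻⁵ = 30.001 K
T = 22.2 + 30.001 = 52.201 °C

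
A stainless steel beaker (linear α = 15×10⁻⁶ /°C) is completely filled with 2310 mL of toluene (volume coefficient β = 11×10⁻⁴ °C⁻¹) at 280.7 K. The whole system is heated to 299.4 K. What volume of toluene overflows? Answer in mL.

The beaker also expands: β_container ≈ 3α = 4.5×10⁻⁵ /K
Net overflow = V₀(β_liq − 3α_cont)ΔT
β − 3α = 1.10×10⁻³ − 4.5×10⁻⁵ = 1.055×10⁻³ /K; ΔT = 18.7 K
ΔV = 2310 × 1.055×10⁻³ × 18.7 = 45.6 mL

45.6 mL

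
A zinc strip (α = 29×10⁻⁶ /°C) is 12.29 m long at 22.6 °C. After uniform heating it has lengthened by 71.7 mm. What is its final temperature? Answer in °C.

T = 224 °C

ΔL = αL₀ΔT ⇒ ΔT = ΔL / (αL₀)
ΔT = 71.7×10⁻³ m / (29×10⁻⁶ × 12.29 m) = 201.17 K
T = 22.6 + 201.17 = 223.77 °C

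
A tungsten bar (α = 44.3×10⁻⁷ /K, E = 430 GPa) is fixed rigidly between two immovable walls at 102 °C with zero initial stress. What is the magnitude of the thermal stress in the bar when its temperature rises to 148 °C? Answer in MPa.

σ = 87.6 MPa

Fully constrained: the free strain ε = αΔT is blocked, so σ = Eε = EαΔT.
|ΔT| = 46 K
σ = 430×10⁹ × 44.3×10⁻⁷ × 46 = 8.76×10⁷ Pa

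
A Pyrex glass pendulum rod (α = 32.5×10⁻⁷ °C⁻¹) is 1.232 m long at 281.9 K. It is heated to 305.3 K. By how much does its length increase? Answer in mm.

ΔL = 0.0937 mm

|ΔT| = |305.3 − 281.9| = 23.4 K
ΔL = αL₀ΔT = (32.5×10⁻⁷)(1.232)(23.4) = 9.37×10⁻⁵ m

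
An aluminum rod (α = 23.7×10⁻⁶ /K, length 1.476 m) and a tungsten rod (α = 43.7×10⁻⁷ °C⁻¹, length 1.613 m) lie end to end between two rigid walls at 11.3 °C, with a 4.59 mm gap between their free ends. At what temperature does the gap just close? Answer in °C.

T = 121 °C

Gap closes when ΔL₁ + ΔL₂ = 4.59 mm = 4.59×10⁻³ m
(α₁L₁ + α₂L₂)ΔT = g
α₁L₁ + α₂L₂ = 23.7×10⁻⁶×1.476 + 43.7×10⁻⁷×1.613 = 4.203001×10⁻⁵ m/K
ΔT = 4.59×10⁻³ / 4.203001×10⁻⁵ = 109.21 K
T = 11.3 + 109.21 = 120.51 °C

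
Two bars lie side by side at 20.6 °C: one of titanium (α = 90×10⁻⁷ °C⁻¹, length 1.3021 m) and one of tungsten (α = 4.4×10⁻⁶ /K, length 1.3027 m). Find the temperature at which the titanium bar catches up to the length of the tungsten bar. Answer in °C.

T = 120.8 °C

L₁(1 + α₁ΔT) = L₂(1 + α₂ΔT) ⇒ ΔT = (L₂ − L₁)/(α₁L₁ − α₂L₂)
L₂ − L₁ = 1.3027 − 1.3021 = 6.00×10⁻⁴ m
α₁L₁ − α₂L₂ = 90×10⁻⁷×1.3021 − 4.4×10⁻⁶×1.3027 = 5.98702×10⁻⁶ m/K
ΔT = 6.00×10⁻⁴ / 5.98702×10⁻⁶ = 100.217 K
T = 20.6 + 100.217 = 120.817 °C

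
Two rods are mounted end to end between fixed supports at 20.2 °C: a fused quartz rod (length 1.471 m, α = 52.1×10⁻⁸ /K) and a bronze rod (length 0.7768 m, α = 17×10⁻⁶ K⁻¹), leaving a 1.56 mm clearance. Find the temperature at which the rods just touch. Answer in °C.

α₁L₁ = 7.66391×10⁻⁷ m/K, α₂L₂ = 1.32056×10⁻⁵ m/K → total 1.3971991×10⁻⁵ m/K
ΔT = g/(α₁L₁+α₂L₂) = 1.56×10⁻³ / 1.3971991×10⁻⁵ = 111.65 K
T = 20.2 + 111.65 = 131.85 °C

T = 132 °C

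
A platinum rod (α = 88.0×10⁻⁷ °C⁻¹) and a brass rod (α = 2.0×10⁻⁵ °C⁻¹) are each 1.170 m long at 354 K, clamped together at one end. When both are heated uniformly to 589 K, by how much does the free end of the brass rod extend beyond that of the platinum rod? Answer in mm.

ΔT = 235 K
platinum: ΔL = 88.0×10⁻⁷ × 1.170 m × 235 = 2.4196×10⁻³ m = 2.4196 mm
brass: ΔL = 2.0×10⁻⁵ × 1.170 m × 235 = 5.4990×10⁻³ m = 5.4990 mm
difference = 5.4990 − 2.4196 = 3.0794 mm

3.08 mm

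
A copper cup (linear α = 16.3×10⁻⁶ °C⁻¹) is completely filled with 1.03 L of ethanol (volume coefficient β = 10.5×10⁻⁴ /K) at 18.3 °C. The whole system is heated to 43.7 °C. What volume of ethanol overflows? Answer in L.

0.0262 L

The cup also expands: β_container ≈ 3α = 4.89×10⁻⁵ /K
Net overflow = V₀(β_liq − 3α_cont)ΔT
β − 3α = 1.05×10⁻³ − 4.89×10⁻⁵ = 1.0011×10⁻³ /K; ΔT = 25.4 K
ΔV = 1.03 × 1.0011×10⁻³ × 25.4 = 0.0262 L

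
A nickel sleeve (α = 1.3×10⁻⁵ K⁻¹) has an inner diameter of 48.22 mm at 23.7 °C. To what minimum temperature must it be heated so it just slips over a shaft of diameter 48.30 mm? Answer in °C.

Required Δd = 48.30 − 48.22 = 0.08 mm
Δd = αd₀ΔT ⇒ ΔT = Δd/(αd₀) = 0.08 / (1.3×10⁻⁵ × 48.22) = 127.62 K
T_min = 23.7 + 127.62 = 151.32 °C

T = 151 °C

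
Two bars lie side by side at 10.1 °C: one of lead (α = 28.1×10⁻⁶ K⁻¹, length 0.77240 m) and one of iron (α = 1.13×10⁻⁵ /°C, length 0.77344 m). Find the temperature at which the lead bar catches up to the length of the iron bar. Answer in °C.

L₁(1 + α₁ΔT) = L₂(1 + α₂ΔT) ⇒ ΔT = (L₂ − L₁)/(α₁L₁ − α₂L₂)
L₂ − L₁ = 0.77344 − 0.77240 = 1.04×10⁻³ m
α₁L₁ − α₂L₂ = 28.1×10⁻⁶×0.77240 − 1.13×10⁻⁵×0.77344 = 1.2964568×10⁻⁵ m/K
ΔT = 1.04×10⁻³ / 1.2964568×10⁻⁵ = 80.2186 K
T = 10.1 + 80.2186 = 90.3186 °C

T = 90.32 °C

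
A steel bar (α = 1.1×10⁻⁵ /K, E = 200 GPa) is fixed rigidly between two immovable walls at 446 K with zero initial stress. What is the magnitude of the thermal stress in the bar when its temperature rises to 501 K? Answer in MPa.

σ = 121 MPa

Fully constrained: the free strain ε = αΔT is blocked, so σ = Eε = EαΔT.
|ΔT| = 55 K
σ = 200×10⁹ × 1.1×10⁻⁵ × 55 = 1.21×10⁸ Pa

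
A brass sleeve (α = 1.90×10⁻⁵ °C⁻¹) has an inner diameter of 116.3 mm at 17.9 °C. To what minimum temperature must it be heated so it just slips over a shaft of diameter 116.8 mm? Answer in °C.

Required Δd = 116.8 − 116.3 = 0.5 mm
Δd = αd₀ΔT ⇒ ΔT = Δd/(αd₀) = 0.5 / (1.90×10⁻⁵ × 116.3) = 226.28 K
T_min = 17.9 + 226.28 = 244.18 °C

T = 244 °C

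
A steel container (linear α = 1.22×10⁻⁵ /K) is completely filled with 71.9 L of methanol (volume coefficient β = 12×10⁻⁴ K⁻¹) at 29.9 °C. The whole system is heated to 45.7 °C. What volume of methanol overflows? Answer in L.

The container also expands: β_container ≈ 3α = 3.66×10⁻⁵ /K
Net overflow = V₀(β_liq − 3α_cont)ΔT
β − 3α = 1.20×10⁻³ − 3.66×10⁻⁵ = 1.1634×10⁻³ /K; ΔT = 15.8 K
ΔV = 71.9 × 1.1634×10⁻³ × 15.8 = 1.32 L

1.32 L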